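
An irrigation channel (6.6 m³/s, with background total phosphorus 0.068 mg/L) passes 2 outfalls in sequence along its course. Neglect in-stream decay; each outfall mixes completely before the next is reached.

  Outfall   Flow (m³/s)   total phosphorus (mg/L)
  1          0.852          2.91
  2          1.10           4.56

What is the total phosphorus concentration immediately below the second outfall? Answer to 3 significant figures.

Outfall 1: combined Q = 7.452 m³/s; C = (6.600·0.06800 + 0.8520·2.910)/7.452 = 0.3929 mg/L.
Outfall 2: combined Q = 8.552 m³/s; C = (7.452·0.3929 + 1.100·4.560)/8.552 = 0.9289 mg/L.

0.929 mg/L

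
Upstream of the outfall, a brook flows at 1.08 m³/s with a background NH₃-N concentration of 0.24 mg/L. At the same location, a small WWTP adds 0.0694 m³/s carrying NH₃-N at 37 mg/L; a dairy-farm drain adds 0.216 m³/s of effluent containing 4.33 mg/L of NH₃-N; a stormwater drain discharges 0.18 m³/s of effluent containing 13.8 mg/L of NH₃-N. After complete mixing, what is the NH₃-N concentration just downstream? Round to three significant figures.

4.04 mg/L

After mixing, C = (1.080·0.2400 + 0.06940·37.00 + 0.2160·4.330 + 0.1800·13.80) / 1.545 = 6.246/1.545 = 4.042 mg/L.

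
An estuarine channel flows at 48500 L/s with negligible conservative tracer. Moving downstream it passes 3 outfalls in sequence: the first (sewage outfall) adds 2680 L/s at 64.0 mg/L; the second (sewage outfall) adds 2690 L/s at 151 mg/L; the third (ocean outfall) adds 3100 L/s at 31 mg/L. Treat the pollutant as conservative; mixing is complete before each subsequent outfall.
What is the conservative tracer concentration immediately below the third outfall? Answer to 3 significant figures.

11.8 mg/L

After outfall 1: Q = 48500 + 2680 = 51180 L/s; C = (48500·0 + 2680·64.00)/51180 = 3.351 mg/L.
After outfall 2: Q = 51180 + 2690 = 53870 L/s; C = (51180·3.351 + 2690·151.0)/53870 = 10.72 mg/L.
After outfall 3: Q = 53870 + 3100 = 56970 L/s; C = (53870·10.72 + 3100·31.00)/56970 = 11.83 mg/L.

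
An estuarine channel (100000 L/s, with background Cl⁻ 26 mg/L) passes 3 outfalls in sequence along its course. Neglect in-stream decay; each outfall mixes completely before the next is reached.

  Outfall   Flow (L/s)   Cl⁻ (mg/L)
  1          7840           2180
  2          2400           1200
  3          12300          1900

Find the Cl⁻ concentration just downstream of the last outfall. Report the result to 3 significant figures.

375 mg/L

After outfall 1: Q = 100000 + 7840 = 107800 L/s; C = (100000·26.00 + 7840·2180)/107800 = 182.6 mg/L.
After outfall 2: Q = 107800 + 2400 = 110200 L/s; C = (107800·182.6 + 2400·1200)/110200 = 204.7 mg/L.
After outfall 3: Q = 110200 + 12300 = 122500 L/s; C = (110200·204.7 + 12300·1900)/122500 = 374.9 mg/L.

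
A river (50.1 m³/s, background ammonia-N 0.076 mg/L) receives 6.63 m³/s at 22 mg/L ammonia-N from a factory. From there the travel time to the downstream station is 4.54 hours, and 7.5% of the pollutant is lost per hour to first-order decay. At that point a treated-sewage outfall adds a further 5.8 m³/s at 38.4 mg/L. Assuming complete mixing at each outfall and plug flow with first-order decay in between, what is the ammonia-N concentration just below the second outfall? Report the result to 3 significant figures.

After mixing, C = (50.10·0.07600 + 6.630·22.00) / 56.73 = 149.7/56.73 = 2.638 mg/L; combined flow 56.73 m³/s.
7.5%/h lost → k = −ln(1 − 0.075) = 0.07796 h⁻¹.
Decay over the reach: 2.638·exp(−kt) = 2.638·0.7019 = 1.852 mg/L.
At the second outfall, C = (56.73·1.852 + 5.800·38.40) / (56.73 + 5.800) = 5.242 mg/L.

5.24 mg/L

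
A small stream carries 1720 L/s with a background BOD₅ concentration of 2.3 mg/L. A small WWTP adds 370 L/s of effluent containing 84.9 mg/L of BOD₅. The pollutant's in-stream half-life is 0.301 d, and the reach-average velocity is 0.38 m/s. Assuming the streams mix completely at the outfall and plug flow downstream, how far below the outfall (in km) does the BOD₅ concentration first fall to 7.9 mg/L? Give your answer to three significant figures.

10.9 km

Flow-weighted average: C = (1720·2.300 + 370.0·84.90) / 2090 = 35370/2090 = 16.92 mg/L.
Half-life 0.301 d → k = ln 2 / 0.301 = 2.303 d⁻¹.
Set 16.92·exp(−k·t) = 7.9 → t = ln(16.92/7.9)/k = 28580 s = 7.940 h.
Distance = v·t = 0.38·28580 = 10860 m = 10.86 km.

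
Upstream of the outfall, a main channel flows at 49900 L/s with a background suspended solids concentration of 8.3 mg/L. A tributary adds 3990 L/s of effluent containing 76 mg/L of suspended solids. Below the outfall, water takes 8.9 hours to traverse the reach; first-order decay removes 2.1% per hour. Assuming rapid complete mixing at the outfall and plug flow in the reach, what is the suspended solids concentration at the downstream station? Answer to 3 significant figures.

Mixed concentration C = ΣQC/ΣQ = (49900·8.300 + 3990·76.00) / 53890 = 717400/53890 = 13.31 mg/L.
2.1%/h lost → k = −ln(1 − 0.021) = 0.02122 h⁻¹.
After decay, C = 13.31 × e^(−kt) = 13.31 × 0.8279 = 11.02 mg/L.

11.0 mg/L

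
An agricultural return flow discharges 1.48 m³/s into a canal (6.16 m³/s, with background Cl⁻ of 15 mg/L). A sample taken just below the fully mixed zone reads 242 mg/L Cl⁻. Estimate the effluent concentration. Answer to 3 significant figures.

Mass balance: 6.160·15.00 + 1.480·Cₑ = 7.640·242.0
→ Cₑ = (7.640·242.0 − 6.160·15.00) / 1.480 = 1187 mg/L.

1190 mg/L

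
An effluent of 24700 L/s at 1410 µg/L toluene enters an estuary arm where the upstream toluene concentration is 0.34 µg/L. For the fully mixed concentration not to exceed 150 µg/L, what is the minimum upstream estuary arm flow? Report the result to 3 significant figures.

Set C_mix = 150: (Q·0.3400 + 24700·1410) / (Q + 24700) = 150
→ Q = 24700·(1410 − 150)/(150 − 0.3400) = 208000 L/s.

208000 L/s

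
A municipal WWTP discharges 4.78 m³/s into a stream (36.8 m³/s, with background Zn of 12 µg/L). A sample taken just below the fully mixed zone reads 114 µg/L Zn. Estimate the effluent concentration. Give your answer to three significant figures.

899 µg/L

Mass balance: 36.80·12.00 + 4.780·Cₑ = 41.58·114.0
→ Cₑ = (41.58·114.0 − 36.80·12.00) / 4.780 = 899.3 µg/L.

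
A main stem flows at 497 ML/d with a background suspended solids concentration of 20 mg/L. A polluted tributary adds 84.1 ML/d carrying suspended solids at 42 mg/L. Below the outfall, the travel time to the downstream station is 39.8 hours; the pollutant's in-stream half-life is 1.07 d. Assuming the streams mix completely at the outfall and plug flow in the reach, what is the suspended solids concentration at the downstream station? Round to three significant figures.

Flow-weighted average: C = (497.0·20.00 + 84.10·42.00) / 581.1 = 13470/581.1 = 23.18 mg/L.
Half-life 1.07 d → k = ln 2 / 1.07 = 0.6478 d⁻¹.
Decay over the reach: 23.18·exp(−kt) = 23.18·0.3415 = 7.918 mg/L.

7.92 mg/L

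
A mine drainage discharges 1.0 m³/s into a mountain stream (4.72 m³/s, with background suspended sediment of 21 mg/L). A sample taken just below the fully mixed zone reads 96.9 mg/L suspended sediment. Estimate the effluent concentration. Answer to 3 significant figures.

Mass balance: 4.720·21.00 + 1.000·Cₑ = 5.720·96.90
→ Cₑ = (5.720·96.90 − 4.720·21.00) / 1.000 = 455.1 mg/L.

455 mg/L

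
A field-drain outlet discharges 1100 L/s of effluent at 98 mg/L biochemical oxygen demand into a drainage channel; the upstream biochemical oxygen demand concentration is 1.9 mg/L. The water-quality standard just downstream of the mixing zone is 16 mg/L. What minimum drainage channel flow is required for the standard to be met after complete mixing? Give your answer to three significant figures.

6400 L/s

Set C_mix = 16: (Q·1.900 + 1100·98.00) / (Q + 1100) = 16
→ Q = 1100·(98.00 − 16)/(16 − 1.900) = 6397 L/s.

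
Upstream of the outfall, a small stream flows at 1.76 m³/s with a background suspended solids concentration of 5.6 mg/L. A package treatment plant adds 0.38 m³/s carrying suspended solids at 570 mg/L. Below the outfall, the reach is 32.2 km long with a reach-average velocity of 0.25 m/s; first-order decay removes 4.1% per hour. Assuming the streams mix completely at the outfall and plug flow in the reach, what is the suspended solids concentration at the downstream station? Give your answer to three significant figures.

Mixed concentration C = ΣQC/ΣQ = (1.760·5.600 + 0.3800·570.0) / 2.140 = 226.5/2.140 = 105.8 mg/L.
Travel time t = 32.2·1000 / 0.25 = 128800 s = 35.78 h.
4.1%/h lost → k = −ln(1 − 0.041) = 0.04186 h⁻¹.
Applying C = C₀e^(−kt): 105.8 × 0.2236 = 23.66 mg/L.

23.7 mg/L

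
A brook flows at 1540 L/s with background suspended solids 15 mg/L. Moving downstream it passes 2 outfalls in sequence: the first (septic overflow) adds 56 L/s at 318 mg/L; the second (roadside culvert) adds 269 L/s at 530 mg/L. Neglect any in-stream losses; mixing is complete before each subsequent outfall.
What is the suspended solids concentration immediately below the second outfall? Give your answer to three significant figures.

98.4 mg/L

After outfall 1: Q = 1540 + 56.00 = 1596 L/s; C = (1540·15.00 + 56.00·318.0)/1596 = 25.63 mg/L.
After outfall 2: Q = 1596 + 269.0 = 1865 L/s; C = (1596·25.63 + 269.0·530.0)/1865 = 98.38 mg/L.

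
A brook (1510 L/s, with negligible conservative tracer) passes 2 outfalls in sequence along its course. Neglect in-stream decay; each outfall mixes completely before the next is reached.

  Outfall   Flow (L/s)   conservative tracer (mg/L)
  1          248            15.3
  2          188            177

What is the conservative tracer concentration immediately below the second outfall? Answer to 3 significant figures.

After outfall 1: Q = 1510 + 248.0 = 1758 L/s; C = (1510·0 + 248.0·15.30)/1758 = 2.158 mg/L.
After outfall 2: Q = 1758 + 188.0 = 1946 L/s; C = (1758·2.158 + 188.0·177.0)/1946 = 19.05 mg/L.

19.0 mg/L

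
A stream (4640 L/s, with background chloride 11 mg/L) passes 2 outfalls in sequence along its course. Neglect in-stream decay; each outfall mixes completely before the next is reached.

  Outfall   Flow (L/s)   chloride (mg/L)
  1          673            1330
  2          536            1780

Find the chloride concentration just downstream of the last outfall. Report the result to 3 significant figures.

325 mg/L

Outfall 1: combined Q = 5313 L/s; C = (4640·11.00 + 673.0·1330)/5313 = 178.1 mg/L.
Outfall 2: combined Q = 5849 L/s; C = (5313·178.1 + 536.0·1780)/5849 = 324.9 mg/L.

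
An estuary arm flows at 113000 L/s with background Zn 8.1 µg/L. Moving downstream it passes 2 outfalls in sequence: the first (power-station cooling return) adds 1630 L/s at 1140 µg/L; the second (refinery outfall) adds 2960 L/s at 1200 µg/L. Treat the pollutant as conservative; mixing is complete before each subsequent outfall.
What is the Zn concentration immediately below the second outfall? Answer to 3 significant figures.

Outfall 1: combined Q = 114600 L/s; C = (113000·8.100 + 1630·1140)/114600 = 24.20 µg/L.
Outfall 2: combined Q = 117600 L/s; C = (114600·24.20 + 2960·1200)/117600 = 53.79 µg/L.

53.8 µg/L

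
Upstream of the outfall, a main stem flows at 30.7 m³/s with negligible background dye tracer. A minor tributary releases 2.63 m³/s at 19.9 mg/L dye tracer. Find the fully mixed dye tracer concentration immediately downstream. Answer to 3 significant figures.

Flow-weighted average: C = (30.70·0 + 2.630·19.90) / 33.33 = 52.34/33.33 = 1.570 mg/L.

1.57 mg/L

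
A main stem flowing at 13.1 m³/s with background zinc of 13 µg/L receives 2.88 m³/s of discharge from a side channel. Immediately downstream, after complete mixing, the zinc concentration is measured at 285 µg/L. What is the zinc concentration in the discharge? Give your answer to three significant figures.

Mass balance: 13.10·13.00 + 2.880·Cₑ = 15.98·285.0
→ Cₑ = (15.98·285.0 − 13.10·13.00) / 2.880 = 1522 µg/L.

1520 µg/L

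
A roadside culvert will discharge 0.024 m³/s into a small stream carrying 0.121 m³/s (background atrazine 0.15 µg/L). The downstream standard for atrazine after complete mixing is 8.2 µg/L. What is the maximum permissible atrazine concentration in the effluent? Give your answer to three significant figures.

At the limit, (Qr·Cr + Qe·Cₑ)/(Qr + Qe) = 8.2:
Cₑ = (0.1450·8.2 − 0.1210·0.1500) / 0.02400 = 48.79 µg/L.

48.8 µg/L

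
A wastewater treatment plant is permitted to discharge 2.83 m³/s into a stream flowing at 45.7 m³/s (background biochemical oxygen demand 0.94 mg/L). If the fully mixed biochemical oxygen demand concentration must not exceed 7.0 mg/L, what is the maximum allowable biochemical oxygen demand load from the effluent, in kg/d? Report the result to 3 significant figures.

Mass balance at the limit: 45.70·0.9400 + 2.830·Cₑ = 48.53·7.0 → Cₑ = 104.9 mg/L.
Load = 2.830 m³/s × 104.9 g/m³ × 86 400 s/d = 25640 kg/d.

25600 kg/d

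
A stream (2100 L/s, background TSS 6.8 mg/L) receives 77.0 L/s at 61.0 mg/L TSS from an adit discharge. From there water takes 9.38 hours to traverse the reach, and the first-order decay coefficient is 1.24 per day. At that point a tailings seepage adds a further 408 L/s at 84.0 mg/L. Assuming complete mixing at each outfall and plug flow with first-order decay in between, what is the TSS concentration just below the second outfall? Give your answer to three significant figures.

17.8 mg/L

Mass balance: C = (2100·6.800 + 77.00·61.00) / 2177 = 18980/2177 = 8.717 mg/L; combined flow 2177 L/s.
First-order decay: C = 8.717·exp(−k·t) = 8.717·0.6159 = 5.369 mg/L.
Second outfall: C = (2177·5.369 + 408.0·84.00)/2585 = 17.78 mg/L.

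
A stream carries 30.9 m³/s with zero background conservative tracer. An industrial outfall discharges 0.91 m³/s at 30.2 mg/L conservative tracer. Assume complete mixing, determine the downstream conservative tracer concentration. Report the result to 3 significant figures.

0.864 mg/L

Flow-weighted average: C = (30.90·0 + 0.9100·30.20) / 31.81 = 27.48/31.81 = 0.8639 mg/L.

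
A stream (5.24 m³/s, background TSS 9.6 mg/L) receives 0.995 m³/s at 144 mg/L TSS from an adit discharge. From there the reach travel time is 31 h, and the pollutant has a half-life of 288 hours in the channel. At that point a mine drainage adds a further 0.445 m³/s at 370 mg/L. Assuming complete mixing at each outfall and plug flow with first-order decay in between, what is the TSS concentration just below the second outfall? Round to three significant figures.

After mixing, C = (5.240·9.600 + 0.9950·144.0) / 6.235 = 193.6/6.235 = 31.05 mg/L; combined flow 6.235 m³/s.
Half-life 288 h → k = ln 2 / 288 = 0.002407 h⁻¹ = 0.05776 d⁻¹.
Decay over the reach: 31.05·exp(−kt) = 31.05·0.9281 = 28.82 mg/L.
At the second outfall, C = (6.235·28.82 + 0.4450·370.0) / (6.235 + 0.4450) = 51.54 mg/L.

51.5 mg/L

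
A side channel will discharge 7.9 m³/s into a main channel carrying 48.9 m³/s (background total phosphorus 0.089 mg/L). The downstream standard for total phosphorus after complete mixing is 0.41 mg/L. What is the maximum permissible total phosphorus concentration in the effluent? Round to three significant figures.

At the limit, (Qr·Cr + Qe·Cₑ)/(Qr + Qe) = 0.41:
Cₑ = (56.80·0.41 − 48.90·0.08900) / 7.900 = 2.397 mg/L.

2.40 mg/L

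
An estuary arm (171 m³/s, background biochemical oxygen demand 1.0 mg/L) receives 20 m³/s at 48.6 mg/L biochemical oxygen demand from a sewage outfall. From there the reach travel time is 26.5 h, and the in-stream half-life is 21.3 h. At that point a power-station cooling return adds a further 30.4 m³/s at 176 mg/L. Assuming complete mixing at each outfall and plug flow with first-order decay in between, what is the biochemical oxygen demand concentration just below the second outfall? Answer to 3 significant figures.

26.3 mg/L

Mixed concentration C = ΣQC/ΣQ = (171.0·1.000 + 20.00·48.60) / 191.0 = 1143/191.0 = 5.984 mg/L; combined flow 191.0 m³/s.
Half-life 21.3 h → k = ln 2 / 21.3 = 0.03254 h⁻¹ = 0.7810 d⁻¹.
After decay, C = 5.984 × e^(−kt) = 5.984 × 0.4222 = 2.526 mg/L.
At the second outfall, C = (191.0·2.526 + 30.40·176.0) / (191.0 + 30.40) = 26.35 mg/L.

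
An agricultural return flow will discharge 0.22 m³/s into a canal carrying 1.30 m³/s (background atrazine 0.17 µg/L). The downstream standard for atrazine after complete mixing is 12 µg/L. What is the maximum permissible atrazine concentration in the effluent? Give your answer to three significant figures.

At the limit, (Qr·Cr + Qe·Cₑ)/(Qr + Qe) = 12:
Cₑ = (1.520·12 − 1.300·0.1700) / 0.2200 = 81.90 µg/L.

81.9 µg/L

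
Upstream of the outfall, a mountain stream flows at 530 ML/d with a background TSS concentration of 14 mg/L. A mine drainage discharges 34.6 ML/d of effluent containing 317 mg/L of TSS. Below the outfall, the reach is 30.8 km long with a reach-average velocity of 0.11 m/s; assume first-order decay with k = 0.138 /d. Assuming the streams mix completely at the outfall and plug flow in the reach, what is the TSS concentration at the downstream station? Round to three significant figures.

20.8 mg/L

Flow-weighted average: C = (530.0·14.00 + 34.60·317.0) / 564.6 = 18390/564.6 = 32.57 mg/L.
Travel time t = 30.8·1000 / 0.11 = 280000 s = 77.78 h.
After decay, C = 32.57 × e^(−kt) = 32.57 × 0.6394 = 20.82 mg/L.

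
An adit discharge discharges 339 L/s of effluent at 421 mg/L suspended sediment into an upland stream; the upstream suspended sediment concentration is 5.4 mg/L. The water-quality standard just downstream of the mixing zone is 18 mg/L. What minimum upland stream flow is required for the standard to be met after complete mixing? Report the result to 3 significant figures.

10800 L/s

Set C_mix = 18: (Q·5.400 + 339.0·421.0) / (Q + 339.0) = 18
→ Q = 339.0·(421.0 − 18)/(18 − 5.400) = 10840 L/s.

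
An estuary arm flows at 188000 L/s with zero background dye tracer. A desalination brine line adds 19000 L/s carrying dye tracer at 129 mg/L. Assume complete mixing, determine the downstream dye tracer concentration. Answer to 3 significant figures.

Mixed concentration C = ΣQC/ΣQ = (188000·0 + 19000·129.0) / 207000 = 2451000/207000 = 11.84 mg/L.

11.8 mg/L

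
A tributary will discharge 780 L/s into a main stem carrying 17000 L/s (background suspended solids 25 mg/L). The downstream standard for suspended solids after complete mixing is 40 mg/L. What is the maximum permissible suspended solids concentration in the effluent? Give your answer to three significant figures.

367 mg/L

At the limit, (Qr·Cr + Qe·Cₑ)/(Qr + Qe) = 40:
Cₑ = (17780·40 − 17000·25.00) / 780.0 = 366.9 mg/L.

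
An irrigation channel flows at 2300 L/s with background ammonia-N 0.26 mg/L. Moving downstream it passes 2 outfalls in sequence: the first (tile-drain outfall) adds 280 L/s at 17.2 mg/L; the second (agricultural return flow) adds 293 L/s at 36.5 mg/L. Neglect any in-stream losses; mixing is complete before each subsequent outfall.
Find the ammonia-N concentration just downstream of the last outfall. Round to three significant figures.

5.61 mg/L

After outfall 1: Q = 2300 + 280.0 = 2580 L/s; C = (2300·0.2600 + 280.0·17.20)/2580 = 2.098 mg/L.
After outfall 2: Q = 2580 + 293.0 = 2873 L/s; C = (2580·2.098 + 293.0·36.50)/2873 = 5.607 mg/L.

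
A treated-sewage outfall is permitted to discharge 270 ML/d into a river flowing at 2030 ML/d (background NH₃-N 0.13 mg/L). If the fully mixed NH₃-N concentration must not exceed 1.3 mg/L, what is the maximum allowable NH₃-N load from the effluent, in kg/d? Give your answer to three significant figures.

2730 kg/d

Mass balance at the limit: 2030·0.1300 + 270.0·Cₑ = 2300·1.3 → Cₑ = 10.10 mg/L.
270.0 ML/d = 3.125 m³/s. Load = 3.125 m³/s × 10.10 g/m³ × 86 400 s/d = 2726 kg/d.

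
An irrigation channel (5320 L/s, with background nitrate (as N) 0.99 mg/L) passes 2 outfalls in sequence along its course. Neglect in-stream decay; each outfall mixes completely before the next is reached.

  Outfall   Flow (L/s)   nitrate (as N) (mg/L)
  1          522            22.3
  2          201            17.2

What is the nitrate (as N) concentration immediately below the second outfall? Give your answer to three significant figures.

Below outfall 1: Q → 5842 L/s, C = (5320·0.9900 + 522.0·22.30)/5842 = 2.894 mg/L.
Below outfall 2: Q → 6043 L/s, C = (5842·2.894 + 201.0·17.20)/6043 = 3.370 mg/L.

3.37 mg/L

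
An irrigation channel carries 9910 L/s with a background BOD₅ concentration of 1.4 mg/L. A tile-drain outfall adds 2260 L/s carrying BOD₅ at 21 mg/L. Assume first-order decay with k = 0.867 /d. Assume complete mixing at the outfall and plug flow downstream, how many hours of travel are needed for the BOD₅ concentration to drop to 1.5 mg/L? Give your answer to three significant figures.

Conservation of mass: C = (9910·1.400 + 2260·21.00) / 12170 = 61330/12170 = 5.040 mg/L.
5.040·exp(−k·t) = 1.5 → t = ln(5.040/1.5)/k = 120800 s = 33.55 h.

33.5 h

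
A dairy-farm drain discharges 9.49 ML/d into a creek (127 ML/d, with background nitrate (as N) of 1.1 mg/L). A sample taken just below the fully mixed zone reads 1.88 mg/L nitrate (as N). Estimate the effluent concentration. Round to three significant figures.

12.3 mg/L

Mass balance: 127.0·1.100 + 9.490·Cₑ = 136.5·1.880
→ Cₑ = (136.5·1.880 − 127.0·1.100) / 9.490 = 12.32 mg/L.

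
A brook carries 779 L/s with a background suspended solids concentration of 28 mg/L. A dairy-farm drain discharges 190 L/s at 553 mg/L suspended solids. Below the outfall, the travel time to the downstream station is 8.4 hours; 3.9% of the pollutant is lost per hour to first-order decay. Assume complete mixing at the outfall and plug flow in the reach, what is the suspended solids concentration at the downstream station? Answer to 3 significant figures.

93.7 mg/L

After mixing, C = (779.0·28.00 + 190.0·553.0) / 969.0 = 126900/969.0 = 130.9 mg/L.
3.9%/h lost → k = −ln(1 − 0.039) = 0.03978 h⁻¹.
Applying C = C₀e^(−kt): 130.9 × 0.7159 = 93.75 mg/L.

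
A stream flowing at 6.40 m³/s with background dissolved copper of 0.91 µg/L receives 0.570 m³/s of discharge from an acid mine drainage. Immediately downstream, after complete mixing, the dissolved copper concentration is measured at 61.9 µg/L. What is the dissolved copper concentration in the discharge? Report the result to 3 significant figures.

747 µg/L

Mass balance: 6.400·0.9100 + 0.5700·Cₑ = 6.970·61.90
→ Cₑ = (6.970·61.90 − 6.400·0.9100) / 0.5700 = 746.7 µg/L.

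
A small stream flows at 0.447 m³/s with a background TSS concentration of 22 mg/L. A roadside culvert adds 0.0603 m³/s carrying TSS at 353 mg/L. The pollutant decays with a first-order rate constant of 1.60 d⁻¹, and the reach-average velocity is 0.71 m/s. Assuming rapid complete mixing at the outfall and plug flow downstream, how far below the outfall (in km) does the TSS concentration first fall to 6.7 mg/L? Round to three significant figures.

Conservation of mass: C = (0.4470·22.00 + 0.06030·353.0) / 0.5073 = 31.12/0.5073 = 61.34 mg/L.
Set 61.34·exp(−k·t) = 6.7 → t = ln(61.34/6.7)/k = 119600 s = 33.22 h.
Distance = v·t = 0.71·119600 = 84900 m = 84.90 km.

84.9 km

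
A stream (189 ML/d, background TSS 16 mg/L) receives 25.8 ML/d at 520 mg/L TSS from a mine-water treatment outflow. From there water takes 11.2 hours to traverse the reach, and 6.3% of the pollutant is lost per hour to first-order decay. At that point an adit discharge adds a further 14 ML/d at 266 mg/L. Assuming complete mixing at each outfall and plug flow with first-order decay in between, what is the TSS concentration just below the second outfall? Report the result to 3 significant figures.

After mixing, C = (189.0·16.00 + 25.80·520.0) / 214.8 = 16440/214.8 = 76.54 mg/L; combined flow 214.8 ML/d.
6.3%/h lost → k = −ln(1 − 0.063) = 0.06507 h⁻¹.
Applying C = C₀e^(−kt): 76.54 × 0.4825 = 36.93 mg/L.
At the second outfall, C = (214.8·36.93 + 14.00·266.0) / (214.8 + 14.00) = 50.94 mg/L.

50.9 mg/L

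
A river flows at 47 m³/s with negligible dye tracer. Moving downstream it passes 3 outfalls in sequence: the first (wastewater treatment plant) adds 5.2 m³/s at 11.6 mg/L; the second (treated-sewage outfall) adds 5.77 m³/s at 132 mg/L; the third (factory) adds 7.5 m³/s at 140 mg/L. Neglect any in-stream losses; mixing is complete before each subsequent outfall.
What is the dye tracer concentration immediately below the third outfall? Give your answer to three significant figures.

After outfall 1: Q = 47.00 + 5.200 = 52.20 m³/s; C = (47.00·0 + 5.200·11.60)/52.20 = 1.156 mg/L.
After outfall 2: Q = 52.20 + 5.770 = 57.97 m³/s; C = (52.20·1.156 + 5.770·132.0)/57.97 = 14.18 mg/L.
After outfall 3: Q = 57.97 + 7.500 = 65.47 m³/s; C = (57.97·14.18 + 7.500·140.0)/65.47 = 28.59 mg/L.

28.6 mg/L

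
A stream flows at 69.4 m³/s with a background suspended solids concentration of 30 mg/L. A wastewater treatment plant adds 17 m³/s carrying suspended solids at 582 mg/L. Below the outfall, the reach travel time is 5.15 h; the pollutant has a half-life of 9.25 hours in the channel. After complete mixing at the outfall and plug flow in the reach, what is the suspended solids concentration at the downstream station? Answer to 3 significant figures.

Conservation of mass: C = (69.40·30.00 + 17.00·582.0) / 86.40 = 11980/86.40 = 138.6 mg/L.
Half-life 9.25 h → k = ln 2 / 9.25 = 0.07493 h⁻¹ = 1.798 d⁻¹.
Applying C = C₀e^(−kt): 138.6 × 0.6798 = 94.23 mg/L.

94.2 mg/L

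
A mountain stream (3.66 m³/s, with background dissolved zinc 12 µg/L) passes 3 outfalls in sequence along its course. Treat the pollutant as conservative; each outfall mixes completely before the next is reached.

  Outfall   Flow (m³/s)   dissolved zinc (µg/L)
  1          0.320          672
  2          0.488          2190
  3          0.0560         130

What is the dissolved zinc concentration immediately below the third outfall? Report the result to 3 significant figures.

295 µg/L

Outfall 1: combined Q = 3.980 m³/s; C = (3.660·12.00 + 0.3200·672.0)/3.980 = 65.07 µg/L.
Outfall 2: combined Q = 4.468 m³/s; C = (3.980·65.07 + 0.4880·2190)/4.468 = 297.2 µg/L.
Outfall 3: combined Q = 4.524 m³/s; C = (4.468·297.2 + 0.05600·130.0)/4.524 = 295.1 µg/L.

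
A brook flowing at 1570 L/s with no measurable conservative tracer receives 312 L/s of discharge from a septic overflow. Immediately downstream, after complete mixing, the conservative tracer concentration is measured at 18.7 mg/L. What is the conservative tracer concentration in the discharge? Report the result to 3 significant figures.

Mass balance: 1570·0 + 312.0·Cₑ = 1882·18.70
→ Cₑ = (1882·18.70 − 1570·0) / 312.0 = 112.8 mg/L.

113 mg/L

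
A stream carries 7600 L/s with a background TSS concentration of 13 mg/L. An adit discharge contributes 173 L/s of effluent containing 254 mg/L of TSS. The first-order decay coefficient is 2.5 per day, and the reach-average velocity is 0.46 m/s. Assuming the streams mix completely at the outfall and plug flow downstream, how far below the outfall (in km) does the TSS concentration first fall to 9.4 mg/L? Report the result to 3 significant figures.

After mixing, C = (7600·13.00 + 173.0·254.0) / 7773 = 142700/7773 = 18.36 mg/L.
Set 18.36·exp(−k·t) = 9.4 → t = ln(18.36/9.4)/k = 23140 s = 6.429 h.
Distance = v·t = 0.46·23140 = 10650 m = 10.65 km.

10.6 km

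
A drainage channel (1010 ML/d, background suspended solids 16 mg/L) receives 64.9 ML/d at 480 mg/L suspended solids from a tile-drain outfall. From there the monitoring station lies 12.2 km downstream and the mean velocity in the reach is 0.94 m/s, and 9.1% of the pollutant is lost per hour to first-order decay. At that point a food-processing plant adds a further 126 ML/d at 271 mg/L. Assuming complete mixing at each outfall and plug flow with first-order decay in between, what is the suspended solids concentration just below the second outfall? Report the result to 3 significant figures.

Flow-weighted average: C = (1010·16.00 + 64.90·480.0) / 1075 = 47310/1075 = 44.02 mg/L; combined flow 1075 ML/d.
Travel time t = 12.2·1000 / 0.94 = 12980 s = 3.605 h.
9.1%/h lost → k = −ln(1 − 0.091) = 0.09541 h⁻¹.
After decay, C = 44.02 × e^(−kt) = 44.02 × 0.7089 = 31.20 mg/L.
At the second outfall, C = (1075·31.20 + 126.0·271.0) / (1075 + 126.0) = 56.36 mg/L.

56.4 mg/L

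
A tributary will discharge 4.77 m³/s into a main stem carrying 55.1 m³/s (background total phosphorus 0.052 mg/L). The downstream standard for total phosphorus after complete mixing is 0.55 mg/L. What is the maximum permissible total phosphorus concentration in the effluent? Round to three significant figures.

6.30 mg/L

At the limit, (Qr·Cr + Qe·Cₑ)/(Qr + Qe) = 0.55:
Cₑ = (59.87·0.55 − 55.10·0.05200) / 4.770 = 6.303 mg/L.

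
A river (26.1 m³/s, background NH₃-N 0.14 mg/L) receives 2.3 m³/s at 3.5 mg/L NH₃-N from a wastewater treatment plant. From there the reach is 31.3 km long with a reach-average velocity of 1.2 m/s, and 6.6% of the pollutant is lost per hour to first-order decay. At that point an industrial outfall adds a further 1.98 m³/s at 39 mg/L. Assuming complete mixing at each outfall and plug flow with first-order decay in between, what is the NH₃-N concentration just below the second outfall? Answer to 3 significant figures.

2.78 mg/L

Mixed concentration C = ΣQC/ΣQ = (26.10·0.1400 + 2.300·3.500) / 28.40 = 11.70/28.40 = 0.4121 mg/L; combined flow 28.40 m³/s.
Travel time t = 31.3·1000 / 1.2 = 26080 s = 7.245 h.
6.6%/h lost → k = −ln(1 − 0.066) = 0.06828 h⁻¹.
Applying C = C₀e^(−kt): 0.4121 × 0.6098 = 0.2513 mg/L.
Second outfall: C = (28.40·0.2513 + 1.980·39.00)/30.38 = 2.777 mg/L.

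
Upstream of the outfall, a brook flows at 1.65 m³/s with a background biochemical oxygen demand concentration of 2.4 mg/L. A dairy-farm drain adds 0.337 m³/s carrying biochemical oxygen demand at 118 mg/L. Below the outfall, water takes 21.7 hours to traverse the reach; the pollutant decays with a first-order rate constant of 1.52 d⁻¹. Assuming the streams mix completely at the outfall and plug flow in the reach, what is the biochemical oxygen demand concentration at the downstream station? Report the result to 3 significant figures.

5.57 mg/L

Mixed concentration C = ΣQC/ΣQ = (1.650·2.400 + 0.3370·118.0) / 1.987 = 43.73/1.987 = 22.01 mg/L.
After decay, C = 22.01 × e^(−kt) = 22.01 × 0.2530 = 5.568 mg/L.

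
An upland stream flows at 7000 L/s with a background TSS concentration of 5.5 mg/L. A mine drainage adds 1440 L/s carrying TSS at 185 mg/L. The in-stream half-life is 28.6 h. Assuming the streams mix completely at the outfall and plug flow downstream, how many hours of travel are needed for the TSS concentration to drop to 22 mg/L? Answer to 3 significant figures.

20.5 h

Conservation of mass: C = (7000·5.500 + 1440·185.0) / 8440 = 304900/8440 = 36.13 mg/L.
Half-life 28.6 h → k = ln 2 / 28.6 = 0.02424 h⁻¹ = 0.5817 d⁻¹.
36.13·exp(−k·t) = 22 → t = ln(36.13/22)/k = 73670 s = 20.46 h.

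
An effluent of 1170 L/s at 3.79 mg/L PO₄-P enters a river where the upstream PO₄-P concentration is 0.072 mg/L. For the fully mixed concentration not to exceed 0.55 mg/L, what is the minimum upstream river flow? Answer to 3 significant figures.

Set C_mix = 0.55: (Q·0.07200 + 1170·3.790) / (Q + 1170) = 0.55
→ Q = 1170·(3.790 − 0.55)/(0.55 − 0.07200) = 7931 L/s.

7930 L/s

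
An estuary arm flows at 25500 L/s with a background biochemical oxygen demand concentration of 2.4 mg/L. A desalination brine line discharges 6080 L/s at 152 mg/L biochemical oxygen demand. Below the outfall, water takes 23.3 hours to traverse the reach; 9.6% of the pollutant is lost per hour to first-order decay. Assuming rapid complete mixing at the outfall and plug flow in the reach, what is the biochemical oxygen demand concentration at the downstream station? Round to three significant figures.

2.97 mg/L

Flow-weighted average: C = (25500·2.400 + 6080·152.0) / 31580 = 985400/31580 = 31.20 mg/L.
9.6%/h lost → k = −ln(1 − 0.096) = 0.1009 h⁻¹.
Decay over the reach: 31.20·exp(−kt) = 31.20·0.09522 = 2.971 mg/L.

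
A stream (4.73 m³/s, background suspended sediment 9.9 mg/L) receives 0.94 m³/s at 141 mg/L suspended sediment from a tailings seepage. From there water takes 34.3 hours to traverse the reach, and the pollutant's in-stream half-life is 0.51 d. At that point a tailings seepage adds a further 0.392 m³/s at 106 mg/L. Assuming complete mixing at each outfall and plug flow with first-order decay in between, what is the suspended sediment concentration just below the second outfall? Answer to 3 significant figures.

11.1 mg/L

Mass balance: C = (4.730·9.900 + 0.9400·141.0) / 5.670 = 179.4/5.670 = 31.63 mg/L; combined flow 5.670 m³/s.
Half-life 0.51 d → k = ln 2 / 0.51 = 1.359 d⁻¹.
Decay over the reach: 31.63·exp(−kt) = 31.63·0.1434 = 4.535 mg/L.
Second outfall: C = (5.670·4.535 + 0.3920·106.0)/6.062 = 11.10 mg/L.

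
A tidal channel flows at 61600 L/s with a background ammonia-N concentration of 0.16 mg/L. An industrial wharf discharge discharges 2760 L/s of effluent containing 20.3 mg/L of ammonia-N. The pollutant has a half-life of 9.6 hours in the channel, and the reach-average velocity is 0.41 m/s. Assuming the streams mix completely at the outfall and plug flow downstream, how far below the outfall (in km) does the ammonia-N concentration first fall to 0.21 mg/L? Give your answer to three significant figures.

Flow-weighted average: C = (61600·0.1600 + 2760·20.30) / 64360 = 65880/64360 = 1.024 mg/L.
Half-life 9.6 h → k = ln 2 / 9.6 = 0.07220 h⁻¹ = 1.733 d⁻¹.
Set 1.024·exp(−k·t) = 0.21 → t = ln(1.024/0.21)/k = 78980 s = 21.94 h.
Distance = v·t = 0.41·78980 = 32380 m = 32.38 km.

32.4 km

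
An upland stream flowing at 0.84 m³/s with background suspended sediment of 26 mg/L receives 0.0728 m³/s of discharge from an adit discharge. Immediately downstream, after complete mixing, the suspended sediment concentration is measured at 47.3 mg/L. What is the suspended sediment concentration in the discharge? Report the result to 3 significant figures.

Mass balance: 0.8400·26.00 + 0.07280·Cₑ = 0.9128·47.30
→ Cₑ = (0.9128·47.30 − 0.8400·26.00) / 0.07280 = 293.1 mg/L.

293 mg/L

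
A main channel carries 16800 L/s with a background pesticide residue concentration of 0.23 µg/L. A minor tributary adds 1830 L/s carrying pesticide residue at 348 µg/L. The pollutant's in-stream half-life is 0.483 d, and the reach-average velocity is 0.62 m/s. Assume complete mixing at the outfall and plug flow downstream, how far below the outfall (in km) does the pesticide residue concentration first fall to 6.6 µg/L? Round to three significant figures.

61.6 km

After mixing, C = (16800·0.2300 + 1830·348.0) / 18630 = 640700/18630 = 34.39 µg/L.
Half-life 0.483 d → k = ln 2 / 0.483 = 1.435 d⁻¹.
Set 34.39·exp(−k·t) = 6.6 → t = ln(34.39/6.6)/k = 99380 s = 27.61 h.
Distance = v·t = 0.62·99380 = 61620 m = 61.62 km.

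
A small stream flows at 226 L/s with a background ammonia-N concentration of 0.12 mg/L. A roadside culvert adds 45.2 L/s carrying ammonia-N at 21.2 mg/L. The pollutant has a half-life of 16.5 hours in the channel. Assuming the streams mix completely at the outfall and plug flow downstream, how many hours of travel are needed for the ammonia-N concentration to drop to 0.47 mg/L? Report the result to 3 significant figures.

Mass balance: C = (226.0·0.1200 + 45.20·21.20) / 271.2 = 985.4/271.2 = 3.633 mg/L.
Half-life 16.5 h → k = ln 2 / 16.5 = 0.04201 h⁻¹ = 1.008 d⁻¹.
3.633·exp(−k·t) = 0.47 → t = ln(3.633/0.47)/k = 175300 s = 48.68 h.

48.7 h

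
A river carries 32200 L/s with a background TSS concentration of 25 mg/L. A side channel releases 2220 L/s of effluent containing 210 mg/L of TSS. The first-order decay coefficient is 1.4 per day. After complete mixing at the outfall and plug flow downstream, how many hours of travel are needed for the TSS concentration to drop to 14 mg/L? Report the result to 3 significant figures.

16.6 h

Flow-weighted average: C = (32200·25.00 + 2220·210.0) / 34420 = 1271000/34420 = 36.93 mg/L.
36.93·exp(−k·t) = 14 → t = ln(36.93/14)/k = 59860 s = 16.63 h.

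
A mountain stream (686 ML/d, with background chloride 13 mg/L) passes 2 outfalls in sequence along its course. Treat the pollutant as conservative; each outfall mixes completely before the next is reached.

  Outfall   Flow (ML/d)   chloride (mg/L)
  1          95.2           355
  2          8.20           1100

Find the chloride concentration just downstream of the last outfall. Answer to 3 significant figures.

Outfall 1: combined Q = 781.2 ML/d; C = (686.0·13.00 + 95.20·355.0)/781.2 = 54.68 mg/L.
Outfall 2: combined Q = 789.4 ML/d; C = (781.2·54.68 + 8.200·1100)/789.4 = 65.54 mg/L.

65.5 mg/L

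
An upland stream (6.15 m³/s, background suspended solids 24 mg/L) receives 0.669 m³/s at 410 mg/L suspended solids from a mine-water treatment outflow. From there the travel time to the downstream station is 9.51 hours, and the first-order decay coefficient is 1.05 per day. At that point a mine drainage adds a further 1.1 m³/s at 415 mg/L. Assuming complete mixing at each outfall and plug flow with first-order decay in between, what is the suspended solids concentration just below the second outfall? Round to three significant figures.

Mixed concentration C = ΣQC/ΣQ = (6.150·24.00 + 0.6690·410.0) / 6.819 = 421.9/6.819 = 61.87 mg/L; combined flow 6.819 m³/s.
Decay over the reach: 61.87·exp(−kt) = 61.87·0.6596 = 40.81 mg/L.
At the second outfall, C = (6.819·40.81 + 1.100·415.0) / (6.819 + 1.100) = 92.79 mg/L.

92.8 mg/L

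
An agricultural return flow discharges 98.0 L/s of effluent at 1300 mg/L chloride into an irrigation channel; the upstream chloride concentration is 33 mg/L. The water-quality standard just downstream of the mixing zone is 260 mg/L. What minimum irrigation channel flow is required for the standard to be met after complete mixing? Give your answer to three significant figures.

Set C_mix = 260: (Q·33.00 + 98.00·1300) / (Q + 98.00) = 260
→ Q = 98.00·(1300 − 260)/(260 − 33.00) = 449.0 L/s.

449 L/s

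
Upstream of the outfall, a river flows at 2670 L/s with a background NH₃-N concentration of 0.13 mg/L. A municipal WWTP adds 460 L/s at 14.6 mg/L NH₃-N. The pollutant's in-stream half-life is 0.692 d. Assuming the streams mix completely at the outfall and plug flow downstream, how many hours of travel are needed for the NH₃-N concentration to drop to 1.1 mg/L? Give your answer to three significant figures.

17.2 h

Flow-weighted average: C = (2670·0.1300 + 460.0·14.60) / 3130 = 7063/3130 = 2.257 mg/L.
Half-life 0.692 d → k = ln 2 / 0.692 = 1.002 d⁻¹.
2.257·exp(−k·t) = 1.1 → t = ln(2.257/1.1)/k = 61980 s = 17.22 h.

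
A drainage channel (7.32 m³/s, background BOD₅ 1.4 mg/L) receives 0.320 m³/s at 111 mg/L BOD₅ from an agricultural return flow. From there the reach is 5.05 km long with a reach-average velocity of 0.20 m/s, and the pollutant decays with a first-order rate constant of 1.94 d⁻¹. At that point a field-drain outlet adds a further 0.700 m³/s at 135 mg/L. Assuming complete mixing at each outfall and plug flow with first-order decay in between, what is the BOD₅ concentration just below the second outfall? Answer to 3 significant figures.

14.4 mg/L

Conservation of mass: C = (7.320·1.400 + 0.3200·111.0) / 7.640 = 45.77/7.640 = 5.991 mg/L; combined flow 7.640 m³/s.
Travel time t = 5.05·1000 / 0.20 = 25250 s = 7.014 h.
Decay over the reach: 5.991·exp(−kt) = 5.991·0.5672 = 3.398 mg/L.
Second outfall: C = (7.640·3.398 + 0.7000·135.0)/8.340 = 14.44 mg/L.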